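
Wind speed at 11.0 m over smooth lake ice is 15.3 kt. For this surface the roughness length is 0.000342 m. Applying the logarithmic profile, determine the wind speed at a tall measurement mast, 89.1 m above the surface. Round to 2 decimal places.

18.38 kt

Log law: V(z) ∝ ln(z/z₀), so V₂/V₁ = ln(z₂/z₀) / ln(z₁/z₀).
ln(89.1/0.000342) = 12.4705, ln(11.0/0.000342) = 10.3786
V₂ = 15.3 × 12.4705/10.3786 = 15.3 × 1.2016 = 18.3838 kt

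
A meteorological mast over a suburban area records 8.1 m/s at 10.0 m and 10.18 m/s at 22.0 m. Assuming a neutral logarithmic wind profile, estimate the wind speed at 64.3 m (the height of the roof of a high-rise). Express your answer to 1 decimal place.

13.0 m/s

Log law: V ∝ ln(z/z₀). From the pair, with r = V₁/V₂ = 0.79568,
ln z₀ = (ln z₁ − r·ln z₂)/(1 − r) = (2.3026 − 0.79568×3.0910)/0.20432 = -0.7678 → z₀ = 0.4640 m
V₃ = V₁ · ln(z₃/z₀)/ln(z₁/z₀) = 8.1 × 4.9314/3.0704 = 13.0094 m/s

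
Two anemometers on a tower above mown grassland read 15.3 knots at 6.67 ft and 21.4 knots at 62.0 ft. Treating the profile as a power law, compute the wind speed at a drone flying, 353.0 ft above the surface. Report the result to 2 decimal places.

First find α: α = ln(V₂/V₁)/ln(z₂/z₁) = ln(21.4/15.3)/ln(62.0/6.67) = 0.33554/2.22951 = 0.1505
Extrapolate from 62.0 ft to 353.0 ft: V₃ = 21.4 × (353.0/62.0)^0.1505 = 21.4 × 1.2992 = 27.8034 knots

27.80 knots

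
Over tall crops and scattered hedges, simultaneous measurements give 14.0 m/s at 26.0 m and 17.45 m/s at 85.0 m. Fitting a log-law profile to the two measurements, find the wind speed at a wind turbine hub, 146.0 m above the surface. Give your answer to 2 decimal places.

Log law: V ∝ ln(z/z₀). From the pair, with r = V₁/V₂ = 0.80229,
ln z₀ = (ln z₁ − r·ln z₂)/(1 − r) = (3.2581 − 0.80229×4.4427)/0.19771 = -1.5488 → z₀ = 0.2125 m
V₃ = V₁ · ln(z₃/z₀)/ln(z₁/z₀) = 14.0 × 6.5324/4.8069 = 19.0255 m/s

19.03 m/s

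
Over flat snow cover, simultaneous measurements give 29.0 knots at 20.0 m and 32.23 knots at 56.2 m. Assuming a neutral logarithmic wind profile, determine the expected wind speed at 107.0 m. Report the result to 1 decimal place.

34.2 knots

Log law: V ∝ ln(z/z₀). From the pair, with r = V₁/V₂ = 0.89978,
ln z₀ = (ln z₁ − r·ln z₂)/(1 − r) = (2.9957 − 0.89978×4.0289)/0.10022 = -6.2805 → z₀ = 0.001872 m
V₃ = V₁ · ln(z₃/z₀)/ln(z₁/z₀) = 29.0 × 10.9534/9.2763 = 34.2430 knots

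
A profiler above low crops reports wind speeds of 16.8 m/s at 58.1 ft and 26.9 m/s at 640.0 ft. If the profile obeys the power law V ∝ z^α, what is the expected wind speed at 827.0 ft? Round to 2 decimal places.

First find α: α = ln(V₂/V₁)/ln(z₂/z₁) = ln(26.9/16.8)/ln(640.0/58.1) = 0.47075/2.39930 = 0.1962
Extrapolate from 640.0 ft to 827.0 ft: V₃ = 26.9 × (827.0/640.0)^0.1962 = 26.9 × 1.0516 = 28.2875 m/s

28.29 m/s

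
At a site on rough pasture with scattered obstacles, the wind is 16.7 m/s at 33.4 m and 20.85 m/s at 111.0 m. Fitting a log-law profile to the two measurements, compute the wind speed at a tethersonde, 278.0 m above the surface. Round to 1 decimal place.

Log law: V ∝ ln(z/z₀). From the pair, with r = V₁/V₂ = 0.80096,
ln z₀ = (ln z₁ − r·ln z₂)/(1 − r) = (3.5086 − 0.80096×4.7095)/0.19904 = -1.3243 → z₀ = 0.2660 m
V₃ = V₁ · ln(z₃/z₀)/ln(z₁/z₀) = 16.7 × 6.9519/4.8328 = 24.0225 m/s

24.0 m/s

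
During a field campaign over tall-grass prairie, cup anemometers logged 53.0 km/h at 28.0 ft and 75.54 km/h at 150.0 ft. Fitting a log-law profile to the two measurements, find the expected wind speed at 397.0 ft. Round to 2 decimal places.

88.61 km/h

Log law: V ∝ ln(z/z₀). From the pair, with r = V₁/V₂ = 0.70162,
ln z₀ = (ln z₁ − r·ln z₂)/(1 − r) = (3.3322 − 0.70162×5.0106)/0.29838 = -0.6144 → z₀ = 0.5410 ft
V₃ = V₁ · ln(z₃/z₀)/ln(z₁/z₀) = 53.0 × 6.5984/3.9466 = 88.6107 km/h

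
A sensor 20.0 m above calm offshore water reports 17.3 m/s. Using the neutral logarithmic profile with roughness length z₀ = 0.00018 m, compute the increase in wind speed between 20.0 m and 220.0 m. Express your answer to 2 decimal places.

3.57 m/s

Log law: V₂ = V₁ · ln(z₂/z₀)/ln(z₁/z₀) = 17.3 × 14.0162/11.6183 = 20.8705 m/s
ΔV = 20.8705 − 17.3 = 3.5705 m/s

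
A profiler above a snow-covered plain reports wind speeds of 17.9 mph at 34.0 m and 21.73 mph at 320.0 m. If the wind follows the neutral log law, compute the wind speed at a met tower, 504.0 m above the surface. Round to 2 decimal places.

Log law: V ∝ ln(z/z₀). From the pair, with r = V₁/V₂ = 0.82375,
ln z₀ = (ln z₁ − r·ln z₂)/(1 − r) = (3.5264 − 0.82375×5.7683)/0.17625 = -6.9517 → z₀ = 0.0009570 m
V₃ = V₁ · ln(z₃/z₀)/ln(z₁/z₀) = 17.9 × 13.1743/10.4781 = 22.5060 mph

22.51 mph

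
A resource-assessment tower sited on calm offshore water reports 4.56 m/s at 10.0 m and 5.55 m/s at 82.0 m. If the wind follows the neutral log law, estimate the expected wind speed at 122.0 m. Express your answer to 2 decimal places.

5.74 m/s

Log law: V ∝ ln(z/z₀). From the pair, with r = V₁/V₂ = 0.82162,
ln z₀ = (ln z₁ − r·ln z₂)/(1 − r) = (2.3026 − 0.82162×4.4067)/0.17838 = -7.3892 → z₀ = 0.0006179 m
V₃ = V₁ · ln(z₃/z₀)/ln(z₁/z₀) = 4.56 × 12.1932/9.6918 = 5.7369 m/s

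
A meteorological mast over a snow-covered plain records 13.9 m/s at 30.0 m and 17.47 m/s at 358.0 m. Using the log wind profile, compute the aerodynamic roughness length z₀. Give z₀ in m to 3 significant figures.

Log law: V(z) ∝ ln(z/z₀). With r = V₁/V₂ = 13.9/17.47 = 0.79565,
r · ln(z₂/z₀) = ln(z₁/z₀) ⇒ ln z₀ = (ln z₁ − r·ln z₂)/(1 − r)
ln z₀ = (3.40120 − 0.79565×5.88053) / 0.20435 = -6.2522
z₀ = exp(-6.2522) = 0.001926 m

z₀ ≈ 0.00193 m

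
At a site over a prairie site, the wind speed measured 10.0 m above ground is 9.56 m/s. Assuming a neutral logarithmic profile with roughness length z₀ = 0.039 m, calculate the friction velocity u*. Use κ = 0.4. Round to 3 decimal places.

Log law: V(z) = (u*/κ) · ln(z/z₀) ⇒ u* = κ · V / ln(z/z₀)
u* = 0.4 × 9.56 / ln(10.0/0.039) = 0.4 × 9.56 / 5.5468
   = 3.8240 / 5.5468 = 0.6894 m/s

u* ≈ 0.689 m/s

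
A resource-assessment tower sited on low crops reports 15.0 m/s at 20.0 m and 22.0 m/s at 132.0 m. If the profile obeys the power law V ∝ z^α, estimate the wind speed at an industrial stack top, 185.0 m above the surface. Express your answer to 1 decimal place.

23.6 m/s

First find α: α = ln(V₂/V₁)/ln(z₂/z₁) = ln(22.0/15.0)/ln(132.0/20.0) = 0.38299/1.88707 = 0.2030
Extrapolate from 132.0 m to 185.0 m: V₃ = 22.0 × (185.0/132.0)^0.2030 = 22.0 × 1.0709 = 23.5600 m/s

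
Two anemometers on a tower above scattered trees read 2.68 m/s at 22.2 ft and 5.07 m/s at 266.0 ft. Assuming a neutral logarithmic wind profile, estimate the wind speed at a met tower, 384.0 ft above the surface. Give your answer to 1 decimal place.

5.4 m/s

Log law: V ∝ ln(z/z₀). From the pair, with r = V₁/V₂ = 0.52860,
ln z₀ = (ln z₁ − r·ln z₂)/(1 − r) = (3.1001 − 0.52860×5.5835)/0.47140 = 0.3154 → z₀ = 1.371 ft
V₃ = V₁ · ln(z₃/z₀)/ln(z₁/z₀) = 2.68 × 5.6353/2.7847 = 5.4233 m/s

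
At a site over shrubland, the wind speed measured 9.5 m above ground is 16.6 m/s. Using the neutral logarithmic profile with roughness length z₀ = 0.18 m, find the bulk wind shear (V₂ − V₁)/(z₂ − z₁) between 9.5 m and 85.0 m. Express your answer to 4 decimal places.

Log law: V₂ = V₁ · ln(z₂/z₀)/ln(z₁/z₀) = 16.6 × 6.1574/3.9661 = 25.7719 m/s
ΔV/Δz = (25.7719 − 16.6)/(85.0 − 9.5) = 9.1719/75.5000 = 0.12148 m/s/m

0.1215 m/s/m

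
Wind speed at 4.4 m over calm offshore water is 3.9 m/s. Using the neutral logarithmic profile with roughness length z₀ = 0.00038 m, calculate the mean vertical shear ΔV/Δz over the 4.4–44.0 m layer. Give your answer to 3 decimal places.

Log law: V₂ = V₁ · ln(z₂/z₀)/ln(z₁/z₀) = 3.9 × 11.6595/9.3569 = 4.8597 m/s
ΔV/Δz = (4.8597 − 3.9)/(44.0 − 4.4) = 0.9597/39.6000 = 0.02424 m/s/m

0.024 m/s/m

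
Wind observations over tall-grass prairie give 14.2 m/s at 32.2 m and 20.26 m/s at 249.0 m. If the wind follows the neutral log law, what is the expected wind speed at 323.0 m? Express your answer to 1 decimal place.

Log law: V ∝ ln(z/z₀). From the pair, with r = V₁/V₂ = 0.70089,
ln z₀ = (ln z₁ − r·ln z₂)/(1 − r) = (3.4720 − 0.70089×5.5175)/0.29911 = -1.3211 → z₀ = 0.2668 m
V₃ = V₁ · ln(z₃/z₀)/ln(z₁/z₀) = 14.2 × 7.0987/4.7931 = 21.0309 m/s

21.0 m/s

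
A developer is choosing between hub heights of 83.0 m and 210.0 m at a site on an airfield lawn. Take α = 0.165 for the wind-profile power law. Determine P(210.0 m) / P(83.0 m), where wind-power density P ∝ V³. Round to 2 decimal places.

1.58

Speed ratio: V_B/V_A = (z_B/z_A)^α = (210.0/83.0)^0.165 = (2.5301)^0.165 = 1.16552
Power-density ratio: P_B/P_A = (V_B/V_A)³ = (1.16552)³ = 1.58327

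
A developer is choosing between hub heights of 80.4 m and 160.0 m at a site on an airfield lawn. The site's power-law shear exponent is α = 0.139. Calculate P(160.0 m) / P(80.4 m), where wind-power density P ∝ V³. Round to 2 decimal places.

1.33

Speed ratio: V_B/V_A = (z_B/z_A)^α = (160.0/80.4)^0.139 = (1.9900)^0.139 = 1.10038
Power-density ratio: P_B/P_A = (V_B/V_A)³ = (1.10038)³ = 1.33237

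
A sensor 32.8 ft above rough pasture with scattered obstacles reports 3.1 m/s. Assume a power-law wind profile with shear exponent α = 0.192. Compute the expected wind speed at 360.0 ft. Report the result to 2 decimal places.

4.91 m/s

Power-law profile: V₂ = V₁ · (z₂/z₁)^α
V₂ = 3.1 × (360.0/32.8)^0.192 = 3.1 × (10.9756)^0.192
    = 3.1 × 1.5840 = 4.9105 m/s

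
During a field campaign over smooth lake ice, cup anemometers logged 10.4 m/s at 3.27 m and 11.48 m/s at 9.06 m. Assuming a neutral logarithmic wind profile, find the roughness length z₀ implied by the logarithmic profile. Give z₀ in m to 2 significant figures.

z₀ ≈ 0.00018 m

Log law: V(z) ∝ ln(z/z₀). With r = V₁/V₂ = 10.4/11.48 = 0.90592,
r · ln(z₂/z₀) = ln(z₁/z₀) ⇒ ln z₀ = (ln z₁ − r·ln z₂)/(1 − r)
ln z₀ = (1.18479 − 0.90592×2.20387) / 0.09408 = -8.6286
z₀ = exp(-8.6286) = 0.0001789 m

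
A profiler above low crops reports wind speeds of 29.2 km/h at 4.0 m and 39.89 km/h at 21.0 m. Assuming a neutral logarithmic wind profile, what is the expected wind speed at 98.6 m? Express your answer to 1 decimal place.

Log law: V ∝ ln(z/z₀). From the pair, with r = V₁/V₂ = 0.73201,
ln z₀ = (ln z₁ − r·ln z₂)/(1 − r) = (1.3863 − 0.73201×3.0445)/0.26799 = -3.1432 → z₀ = 0.04314 m
V₃ = V₁ · ln(z₃/z₀)/ln(z₁/z₀) = 29.2 × 7.7343/4.5295 = 49.8600 km/h

49.9 km/h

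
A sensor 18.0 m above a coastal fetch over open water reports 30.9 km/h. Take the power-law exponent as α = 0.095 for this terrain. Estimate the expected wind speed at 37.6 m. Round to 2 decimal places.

Power-law profile: V₂ = V₁ · (z₂/z₁)^α
V₂ = 30.9 × (37.6/18.0)^0.095 = 30.9 × (2.0889)^0.095
    = 30.9 × 1.0725 = 33.1398 km/h

33.14 km/h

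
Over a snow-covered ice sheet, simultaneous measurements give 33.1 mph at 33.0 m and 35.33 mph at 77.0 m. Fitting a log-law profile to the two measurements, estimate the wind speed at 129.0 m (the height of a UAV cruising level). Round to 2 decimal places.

Log law: V ∝ ln(z/z₀). From the pair, with r = V₁/V₂ = 0.93688,
ln z₀ = (ln z₁ − r·ln z₂)/(1 − r) = (3.4965 − 0.93688×4.3438)/0.06312 = -9.0800 → z₀ = 0.0001139 m
V₃ = V₁ · ln(z₃/z₀)/ln(z₁/z₀) = 33.1 × 13.9398/12.5765 = 36.6881 mph

36.69 mph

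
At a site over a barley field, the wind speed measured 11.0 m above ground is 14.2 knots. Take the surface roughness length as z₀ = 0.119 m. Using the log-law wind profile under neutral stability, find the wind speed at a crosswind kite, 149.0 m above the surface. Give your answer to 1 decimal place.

Log law: V(z) ∝ ln(z/z₀), so V₂/V₁ = ln(z₂/z₀) / ln(z₁/z₀).
ln(149.0/0.119) = 7.1326, ln(11.0/0.119) = 4.5265
V₂ = 14.2 × 7.1326/4.5265 = 14.2 × 1.5757 = 22.3753 knots

22.4 knots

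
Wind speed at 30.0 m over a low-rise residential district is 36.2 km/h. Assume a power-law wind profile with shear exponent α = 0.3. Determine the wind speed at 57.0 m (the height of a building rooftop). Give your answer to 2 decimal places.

Power-law profile: V₂ = V₁ · (z₂/z₁)^α
V₂ = 36.2 × (57.0/30.0)^0.3 = 36.2 × (1.9000)^0.3
    = 36.2 × 1.2123 = 43.8869 km/h

43.89 km/h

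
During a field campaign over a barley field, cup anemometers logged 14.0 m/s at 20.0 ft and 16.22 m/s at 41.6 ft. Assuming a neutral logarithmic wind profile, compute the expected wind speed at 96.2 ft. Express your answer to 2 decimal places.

Log law: V ∝ ln(z/z₀). From the pair, with r = V₁/V₂ = 0.86313,
ln z₀ = (ln z₁ − r·ln z₂)/(1 − r) = (2.9957 − 0.86313×3.7281)/0.13687 = -1.6228 → z₀ = 0.1973 ft
V₃ = V₁ · ln(z₃/z₀)/ln(z₁/z₀) = 14.0 × 6.1892/4.6185 = 18.7612 m/s

18.76 m/s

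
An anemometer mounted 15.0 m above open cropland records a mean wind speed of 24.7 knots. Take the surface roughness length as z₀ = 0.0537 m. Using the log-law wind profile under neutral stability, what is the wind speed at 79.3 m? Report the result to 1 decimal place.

Log law: V(z) ∝ ln(z/z₀), so V₂/V₁ = ln(z₂/z₀) / ln(z₁/z₀).
ln(79.3/0.0537) = 7.2976, ln(15.0/0.0537) = 5.6324
V₂ = 24.7 × 7.2976/5.6324 = 24.7 × 1.2956 = 32.0024 knots

32.0 knots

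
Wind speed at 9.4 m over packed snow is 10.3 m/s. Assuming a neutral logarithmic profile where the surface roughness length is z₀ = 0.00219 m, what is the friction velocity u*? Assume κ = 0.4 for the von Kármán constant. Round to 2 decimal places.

u* ≈ 0.49 m/s

Log law: V(z) = (u*/κ) · ln(z/z₀) ⇒ u* = κ · V / ln(z/z₀)
u* = 0.4 × 10.3 / ln(9.4/0.00219) = 0.4 × 10.3 / 8.3646
   = 4.1200 / 8.3646 = 0.4926 m/s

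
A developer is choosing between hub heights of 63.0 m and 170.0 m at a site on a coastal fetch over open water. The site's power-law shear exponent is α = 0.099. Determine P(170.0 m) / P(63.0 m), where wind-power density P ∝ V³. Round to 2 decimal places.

1.34

Speed ratio: V_B/V_A = (z_B/z_A)^α = (170.0/63.0)^0.099 = (2.6984)^0.099 = 1.10326
Power-density ratio: P_B/P_A = (V_B/V_A)³ = (1.10326)³ = 1.34289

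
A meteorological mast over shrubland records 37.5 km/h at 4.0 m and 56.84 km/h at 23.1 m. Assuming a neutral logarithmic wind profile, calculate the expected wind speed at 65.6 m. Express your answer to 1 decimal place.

68.4 km/h

Log law: V ∝ ln(z/z₀). From the pair, with r = V₁/V₂ = 0.65975,
ln z₀ = (ln z₁ − r·ln z₂)/(1 − r) = (1.3863 − 0.65975×3.1398)/0.34025 = -2.0138 → z₀ = 0.1335 m
V₃ = V₁ · ln(z₃/z₀)/ln(z₁/z₀) = 37.5 × 6.1974/3.4001 = 68.3516 km/h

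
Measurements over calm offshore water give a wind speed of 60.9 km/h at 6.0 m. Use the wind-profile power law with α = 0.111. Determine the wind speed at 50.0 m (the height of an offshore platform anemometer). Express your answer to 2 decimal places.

77.06 km/h

Power-law profile: V₂ = V₁ · (z₂/z₁)^α
V₂ = 60.9 × (50.0/6.0)^0.111 = 60.9 × (8.3333)^0.111
    = 60.9 × 1.2654 = 77.0599 km/h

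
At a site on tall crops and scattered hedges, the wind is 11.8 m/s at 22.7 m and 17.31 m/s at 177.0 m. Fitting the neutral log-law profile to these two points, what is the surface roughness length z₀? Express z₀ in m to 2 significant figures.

Log law: V(z) ∝ ln(z/z₀). With r = V₁/V₂ = 11.8/17.31 = 0.68169,
r · ln(z₂/z₀) = ln(z₁/z₀) ⇒ ln z₀ = (ln z₁ − r·ln z₂)/(1 − r)
ln z₀ = (3.12236 − 0.68169×5.17615) / 0.31831 = -1.2759
z₀ = exp(-1.2759) = 0.2792 m

z₀ ≈ 0.28 m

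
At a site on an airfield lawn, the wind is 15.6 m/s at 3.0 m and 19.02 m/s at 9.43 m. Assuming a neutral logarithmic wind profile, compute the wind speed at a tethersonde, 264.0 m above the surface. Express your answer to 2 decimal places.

28.97 m/s

Log law: V ∝ ln(z/z₀). From the pair, with r = V₁/V₂ = 0.82019,
ln z₀ = (ln z₁ − r·ln z₂)/(1 − r) = (1.0986 − 0.82019×2.2439)/0.17981 = -4.1255 → z₀ = 0.01616 m
V₃ = V₁ · ln(z₃/z₀)/ln(z₁/z₀) = 15.6 × 9.7014/5.2241 = 28.9700 m/s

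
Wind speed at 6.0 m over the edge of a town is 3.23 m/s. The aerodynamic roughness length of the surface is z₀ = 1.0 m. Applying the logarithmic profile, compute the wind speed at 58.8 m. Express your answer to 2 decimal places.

7.34 m/s

Log law: V(z) ∝ ln(z/z₀), so V₂/V₁ = ln(z₂/z₀) / ln(z₁/z₀).
ln(58.8/1.0) = 4.0741, ln(6.0/1.0) = 1.7918
V₂ = 3.23 × 4.0741/1.7918 = 3.23 × 2.2738 = 7.3444 m/s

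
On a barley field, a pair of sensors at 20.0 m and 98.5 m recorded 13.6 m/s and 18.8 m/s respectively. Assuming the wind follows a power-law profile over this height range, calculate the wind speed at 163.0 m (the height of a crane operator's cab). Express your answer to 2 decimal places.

20.82 m/s

First find α: α = ln(V₂/V₁)/ln(z₂/z₁) = ln(18.8/13.6)/ln(98.5/20.0) = 0.32379/1.59432 = 0.2031
Extrapolate from 98.5 m to 163.0 m: V₃ = 18.8 × (163.0/98.5)^0.2031 = 18.8 × 1.1077 = 20.8249 m/s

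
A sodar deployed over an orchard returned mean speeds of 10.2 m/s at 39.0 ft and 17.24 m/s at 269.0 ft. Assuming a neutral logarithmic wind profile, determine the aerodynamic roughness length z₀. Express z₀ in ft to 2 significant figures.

z₀ ≈ 2.4 ft

Log law: V(z) ∝ ln(z/z₀). With r = V₁/V₂ = 10.2/17.24 = 0.59165,
r · ln(z₂/z₀) = ln(z₁/z₀) ⇒ ln z₀ = (ln z₁ − r·ln z₂)/(1 − r)
ln z₀ = (3.66356 − 0.59165×5.59471) / 0.40835 = 0.8656
z₀ = exp(0.8656) = 2.376 ft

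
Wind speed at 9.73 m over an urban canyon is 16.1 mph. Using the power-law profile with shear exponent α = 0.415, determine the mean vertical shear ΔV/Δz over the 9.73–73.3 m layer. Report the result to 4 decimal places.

0.3322 mph/m

Power law: V₂ = V₁ · (z₂/z₁)^α = 16.1 × (7.5334)^0.415 = 37.2201 mph
ΔV/Δz = (37.2201 − 16.1)/(73.3 − 9.73) = 21.1201/63.5700 = 0.33223 mph/m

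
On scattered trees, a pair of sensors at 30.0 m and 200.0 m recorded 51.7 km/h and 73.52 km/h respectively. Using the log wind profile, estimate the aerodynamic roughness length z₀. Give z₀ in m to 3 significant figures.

Log law: V(z) ∝ ln(z/z₀). With r = V₁/V₂ = 51.7/73.52 = 0.70321,
r · ln(z₂/z₀) = ln(z₁/z₀) ⇒ ln z₀ = (ln z₁ − r·ln z₂)/(1 − r)
ln z₀ = (3.40120 − 0.70321×5.29832) / 0.29679 = -1.0938
z₀ = exp(-1.0938) = 0.3349 m

z₀ ≈ 0.335 m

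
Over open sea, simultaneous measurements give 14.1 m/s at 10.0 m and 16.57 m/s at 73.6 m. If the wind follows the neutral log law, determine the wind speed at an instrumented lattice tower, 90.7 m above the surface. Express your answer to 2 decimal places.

Log law: V ∝ ln(z/z₀). From the pair, with r = V₁/V₂ = 0.85094,
ln z₀ = (ln z₁ − r·ln z₂)/(1 − r) = (2.3026 − 0.85094×4.2986)/0.14906 = -9.0919 → z₀ = 0.0001126 m
V₃ = V₁ · ln(z₃/z₀)/ln(z₁/z₀) = 14.1 × 13.5995/11.3945 = 16.8285 m/s

16.83 m/s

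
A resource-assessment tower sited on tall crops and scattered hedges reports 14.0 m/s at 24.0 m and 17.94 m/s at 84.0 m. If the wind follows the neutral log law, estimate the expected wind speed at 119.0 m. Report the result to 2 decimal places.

Log law: V ∝ ln(z/z₀). From the pair, with r = V₁/V₂ = 0.78038,
ln z₀ = (ln z₁ − r·ln z₂)/(1 − r) = (3.1781 − 0.78038×4.4308)/0.21962 = -1.2734 → z₀ = 0.2799 m
V₃ = V₁ · ln(z₃/z₀)/ln(z₁/z₀) = 14.0 × 6.0525/4.4514 = 19.0354 m/s

19.04 m/s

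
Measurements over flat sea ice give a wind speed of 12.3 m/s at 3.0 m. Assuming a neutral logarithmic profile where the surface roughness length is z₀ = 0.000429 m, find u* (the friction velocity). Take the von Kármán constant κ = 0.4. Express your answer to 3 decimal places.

Log law: V(z) = (u*/κ) · ln(z/z₀) ⇒ u* = κ · V / ln(z/z₀)
u* = 0.4 × 12.3 / ln(3.0/0.000429) = 0.4 × 12.3 / 8.8527
   = 4.9200 / 8.8527 = 0.5558 m/s

u* ≈ 0.556 m/s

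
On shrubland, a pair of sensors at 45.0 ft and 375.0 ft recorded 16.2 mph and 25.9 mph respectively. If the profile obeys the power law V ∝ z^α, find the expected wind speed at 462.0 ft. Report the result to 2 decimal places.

27.12 mph

First find α: α = ln(V₂/V₁)/ln(z₂/z₁) = ln(25.9/16.2)/ln(375.0/45.0) = 0.46923/2.12026 = 0.2213
Extrapolate from 375.0 ft to 462.0 ft: V₃ = 25.9 × (462.0/375.0)^0.2213 = 25.9 × 1.0473 = 27.1239 mph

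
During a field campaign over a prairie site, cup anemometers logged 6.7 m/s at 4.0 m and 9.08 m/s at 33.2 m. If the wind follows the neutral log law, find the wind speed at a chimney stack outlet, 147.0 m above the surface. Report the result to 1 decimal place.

Log law: V ∝ ln(z/z₀). From the pair, with r = V₁/V₂ = 0.73789,
ln z₀ = (ln z₁ − r·ln z₂)/(1 − r) = (1.3863 − 0.73789×3.5025)/0.26211 = -4.5712 → z₀ = 0.01035 m
V₃ = V₁ · ln(z₃/z₀)/ln(z₁/z₀) = 6.7 × 9.5617/5.9575 = 10.7533 m/s

10.8 m/s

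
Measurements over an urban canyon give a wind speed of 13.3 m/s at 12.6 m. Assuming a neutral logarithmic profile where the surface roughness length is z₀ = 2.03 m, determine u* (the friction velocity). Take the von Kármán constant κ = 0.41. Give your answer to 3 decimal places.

u* ≈ 2.987 m/s

Log law: V(z) = (u*/κ) · ln(z/z₀) ⇒ u* = κ · V / ln(z/z₀)
u* = 0.41 × 13.3 / ln(12.6/2.03) = 0.41 × 13.3 / 1.8257
   = 5.4530 / 1.8257 = 2.9869 m/s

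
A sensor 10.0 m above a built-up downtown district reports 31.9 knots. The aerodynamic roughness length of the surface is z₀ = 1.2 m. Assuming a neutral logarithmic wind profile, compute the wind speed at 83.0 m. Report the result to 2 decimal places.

Log law: V(z) ∝ ln(z/z₀), so V₂/V₁ = ln(z₂/z₀) / ln(z₁/z₀).
ln(83.0/1.2) = 4.2365, ln(10.0/1.2) = 2.1203
V₂ = 31.9 × 4.2365/2.1203 = 31.9 × 1.9981 = 63.7397 knots

63.74 knots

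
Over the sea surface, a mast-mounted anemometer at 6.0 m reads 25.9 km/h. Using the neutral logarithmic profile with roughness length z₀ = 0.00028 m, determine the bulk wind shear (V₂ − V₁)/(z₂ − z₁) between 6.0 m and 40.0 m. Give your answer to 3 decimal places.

0.145 km/h/m

Log law: V₂ = V₁ · ln(z₂/z₀)/ln(z₁/z₀) = 25.9 × 11.8696/9.9725 = 30.8271 km/h
ΔV/Δz = (30.8271 − 25.9)/(40.0 − 6.0) = 4.9271/34.0000 = 0.14491 km/h/m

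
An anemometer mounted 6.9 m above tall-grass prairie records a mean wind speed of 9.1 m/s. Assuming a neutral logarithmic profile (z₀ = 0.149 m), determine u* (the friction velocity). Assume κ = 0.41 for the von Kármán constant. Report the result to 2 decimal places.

Log law: V(z) = (u*/κ) · ln(z/z₀) ⇒ u* = κ · V / ln(z/z₀)
u* = 0.41 × 9.1 / ln(6.9/0.149) = 0.41 × 9.1 / 3.8353
   = 3.7310 / 3.8353 = 0.9728 m/s

u* ≈ 0.97 m/s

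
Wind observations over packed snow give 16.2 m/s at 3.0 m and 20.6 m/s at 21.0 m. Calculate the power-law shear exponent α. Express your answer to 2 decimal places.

α ≈ 0.12

Power law: V₂/V₁ = (z₂/z₁)^α ⇒ α = ln(V₂/V₁) / ln(z₂/z₁)
α = ln(20.6/16.2) / ln(21.0/3.0) = ln(1.2716) / ln(7.0000)
  = 0.24028 / 1.94591 = 0.12348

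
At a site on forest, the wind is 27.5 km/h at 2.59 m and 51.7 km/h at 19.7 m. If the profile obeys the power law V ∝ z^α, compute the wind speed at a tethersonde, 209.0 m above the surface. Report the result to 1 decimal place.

107.8 km/h

First find α: α = ln(V₂/V₁)/ln(z₂/z₁) = ln(51.7/27.5)/ln(19.7/2.59) = 0.63127/2.02896 = 0.3111
Extrapolate from 19.7 m to 209.0 m: V₃ = 51.7 × (209.0/19.7)^0.3111 = 51.7 × 2.0851 = 107.7981 km/h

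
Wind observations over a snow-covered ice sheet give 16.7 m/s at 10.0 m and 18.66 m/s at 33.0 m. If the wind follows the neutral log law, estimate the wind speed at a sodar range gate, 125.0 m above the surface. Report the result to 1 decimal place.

Log law: V ∝ ln(z/z₀). From the pair, with r = V₁/V₂ = 0.89496,
ln z₀ = (ln z₁ − r·ln z₂)/(1 − r) = (2.3026 − 0.89496×3.4965)/0.10504 = -7.8701 → z₀ = 0.0003820 m
V₃ = V₁ · ln(z₃/z₀)/ln(z₁/z₀) = 16.7 × 12.6984/10.1727 = 20.8464 m/s

20.8 m/s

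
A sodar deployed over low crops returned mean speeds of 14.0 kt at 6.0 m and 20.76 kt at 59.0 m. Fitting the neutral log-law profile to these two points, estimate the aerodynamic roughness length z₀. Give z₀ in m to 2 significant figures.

Log law: V(z) ∝ ln(z/z₀). With r = V₁/V₂ = 14.0/20.76 = 0.67437,
r · ln(z₂/z₀) = ln(z₁/z₀) ⇒ ln z₀ = (ln z₁ − r·ln z₂)/(1 − r)
ln z₀ = (1.79176 − 0.67437×4.07754) / 0.32563 = -2.9421
z₀ = exp(-2.9421) = 0.05275 m

z₀ ≈ 0.053 m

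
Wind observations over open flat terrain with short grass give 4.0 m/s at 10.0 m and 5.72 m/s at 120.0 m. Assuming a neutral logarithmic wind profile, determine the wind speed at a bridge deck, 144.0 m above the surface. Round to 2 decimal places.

Log law: V ∝ ln(z/z₀). From the pair, with r = V₁/V₂ = 0.69930,
ln z₀ = (ln z₁ − r·ln z₂)/(1 − r) = (2.3026 − 0.69930×4.7875)/0.30070 = -3.4763 → z₀ = 0.03092 m
V₃ = V₁ · ln(z₃/z₀)/ln(z₁/z₀) = 4.0 × 8.4461/5.7789 = 5.8462 m/s

5.85 m/s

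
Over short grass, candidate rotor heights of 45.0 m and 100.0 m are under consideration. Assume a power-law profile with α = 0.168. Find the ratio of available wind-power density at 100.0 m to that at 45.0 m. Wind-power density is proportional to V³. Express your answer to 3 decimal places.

Speed ratio: V_B/V_A = (z_B/z_A)^α = (100.0/45.0)^0.168 = (2.2222)^0.168 = 1.14356
Power-density ratio: P_B/P_A = (V_B/V_A)³ = (1.14356)³ = 1.49548

1.495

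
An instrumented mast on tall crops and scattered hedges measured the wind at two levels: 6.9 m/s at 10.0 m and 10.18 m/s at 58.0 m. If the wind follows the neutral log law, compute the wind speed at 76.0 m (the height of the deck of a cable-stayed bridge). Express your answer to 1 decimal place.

Log law: V ∝ ln(z/z₀). From the pair, with r = V₁/V₂ = 0.67780,
ln z₀ = (ln z₁ − r·ln z₂)/(1 − r) = (2.3026 − 0.67780×4.0604)/0.32220 = -1.3953 → z₀ = 0.2477 m
V₃ = V₁ · ln(z₃/z₀)/ln(z₁/z₀) = 6.9 × 5.7261/3.6979 = 10.6843 m/s

10.7 m/s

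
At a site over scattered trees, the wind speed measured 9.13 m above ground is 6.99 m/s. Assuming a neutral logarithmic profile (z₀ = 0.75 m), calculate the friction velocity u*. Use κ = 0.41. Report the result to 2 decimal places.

Log law: V(z) = (u*/κ) · ln(z/z₀) ⇒ u* = κ · V / ln(z/z₀)
u* = 0.41 × 6.99 / ln(9.13/0.75) = 0.41 × 6.99 / 2.4992
   = 2.8659 / 2.4992 = 1.1467 m/s

u* ≈ 1.15 m/s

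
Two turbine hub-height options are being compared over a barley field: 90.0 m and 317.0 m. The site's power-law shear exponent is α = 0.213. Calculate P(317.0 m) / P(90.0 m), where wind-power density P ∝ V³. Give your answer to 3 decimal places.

2.236

Speed ratio: V_B/V_A = (z_B/z_A)^α = (317.0/90.0)^0.213 = (3.5222)^0.213 = 1.30759
Power-density ratio: P_B/P_A = (V_B/V_A)³ = (1.30759)³ = 2.23571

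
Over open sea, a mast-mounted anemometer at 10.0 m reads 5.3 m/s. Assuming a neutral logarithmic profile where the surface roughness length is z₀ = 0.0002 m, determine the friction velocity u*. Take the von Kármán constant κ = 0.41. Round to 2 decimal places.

u* ≈ 0.20 m/s

Log law: V(z) = (u*/κ) · ln(z/z₀) ⇒ u* = κ · V / ln(z/z₀)
u* = 0.41 × 5.3 / ln(10.0/0.0002) = 0.41 × 5.3 / 10.8198
   = 2.1730 / 10.8198 = 0.2008 m/s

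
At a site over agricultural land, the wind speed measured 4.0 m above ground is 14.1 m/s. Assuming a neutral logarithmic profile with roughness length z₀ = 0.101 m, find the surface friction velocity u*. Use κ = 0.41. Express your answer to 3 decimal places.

Log law: V(z) = (u*/κ) · ln(z/z₀) ⇒ u* = κ · V / ln(z/z₀)
u* = 0.41 × 14.1 / ln(4.0/0.101) = 0.41 × 14.1 / 3.6789
   = 5.7810 / 3.6789 = 1.5714 m/s

u* ≈ 1.571 m/s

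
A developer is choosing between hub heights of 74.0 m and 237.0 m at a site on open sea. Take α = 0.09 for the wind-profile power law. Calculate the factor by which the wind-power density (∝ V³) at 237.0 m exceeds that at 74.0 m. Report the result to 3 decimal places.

1.369

Speed ratio: V_B/V_A = (z_B/z_A)^α = (237.0/74.0)^0.09 = (3.2027)^0.09 = 1.11044
Power-density ratio: P_B/P_A = (V_B/V_A)³ = (1.11044)³ = 1.36927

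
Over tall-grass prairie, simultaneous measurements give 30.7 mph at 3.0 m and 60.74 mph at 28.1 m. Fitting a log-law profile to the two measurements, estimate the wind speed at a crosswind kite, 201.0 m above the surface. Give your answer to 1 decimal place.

Log law: V ∝ ln(z/z₀). From the pair, with r = V₁/V₂ = 0.50543,
ln z₀ = (ln z₁ − r·ln z₂)/(1 − r) = (1.0986 − 0.50543×3.3358)/0.49457 = -1.1877 → z₀ = 0.3049 m
V₃ = V₁ · ln(z₃/z₀)/ln(z₁/z₀) = 30.7 × 6.4910/2.2863 = 87.1596 mph

87.2 mph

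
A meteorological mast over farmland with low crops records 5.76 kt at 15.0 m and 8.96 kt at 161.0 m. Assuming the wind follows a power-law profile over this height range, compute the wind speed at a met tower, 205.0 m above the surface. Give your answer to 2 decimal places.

First find α: α = ln(V₂/V₁)/ln(z₂/z₁) = ln(8.96/5.76)/ln(161.0/15.0) = 0.44183/2.37335 = 0.1862
Extrapolate from 161.0 m to 205.0 m: V₃ = 8.96 × (205.0/161.0)^0.1862 = 8.96 × 1.0460 = 9.3722 kt

9.37 kt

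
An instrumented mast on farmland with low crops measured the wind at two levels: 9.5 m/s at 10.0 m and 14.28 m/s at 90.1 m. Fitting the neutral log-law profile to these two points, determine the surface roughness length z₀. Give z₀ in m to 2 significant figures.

z₀ ≈ 0.13 m

Log law: V(z) ∝ ln(z/z₀). With r = V₁/V₂ = 9.5/14.28 = 0.66527,
r · ln(z₂/z₀) = ln(z₁/z₀) ⇒ ln z₀ = (ln z₁ − r·ln z₂)/(1 − r)
ln z₀ = (2.30259 − 0.66527×4.50092) / 0.33473 = -2.0665
z₀ = exp(-2.0665) = 0.1266 m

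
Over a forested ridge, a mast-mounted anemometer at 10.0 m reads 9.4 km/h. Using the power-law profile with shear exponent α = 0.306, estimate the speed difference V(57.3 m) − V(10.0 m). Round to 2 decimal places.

Power law: V₂ = V₁ · (z₂/z₁)^α = 9.4 × (5.7300)^0.306 = 16.0370 km/h
ΔV = 16.0370 − 9.4 = 6.6370 km/h

6.64 km/h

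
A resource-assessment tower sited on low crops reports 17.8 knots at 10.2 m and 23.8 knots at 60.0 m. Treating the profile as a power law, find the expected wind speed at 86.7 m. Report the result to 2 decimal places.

25.28 knots

First find α: α = ln(V₂/V₁)/ln(z₂/z₁) = ln(23.8/17.8)/ln(60.0/10.2) = 0.29049/1.77196 = 0.1639
Extrapolate from 60.0 m to 86.7 m: V₃ = 23.8 × (86.7/60.0)^0.1639 = 23.8 × 1.0622 = 25.2805 knots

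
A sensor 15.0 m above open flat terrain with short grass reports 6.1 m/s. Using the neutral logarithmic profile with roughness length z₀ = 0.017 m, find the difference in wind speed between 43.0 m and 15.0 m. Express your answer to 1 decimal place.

Log law: V₂ = V₁ · ln(z₂/z₀)/ln(z₁/z₀) = 6.1 × 7.8357/6.7826 = 7.0472 m/s
ΔV = 7.0472 − 6.1 = 0.9472 m/s

0.9 m/s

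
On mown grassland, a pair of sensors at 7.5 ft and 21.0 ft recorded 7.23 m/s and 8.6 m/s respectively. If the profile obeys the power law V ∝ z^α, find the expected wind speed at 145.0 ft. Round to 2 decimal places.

11.91 m/s

First find α: α = ln(V₂/V₁)/ln(z₂/z₁) = ln(8.6/7.23)/ln(21.0/7.5) = 0.17352/1.02962 = 0.1685
Extrapolate from 21.0 ft to 145.0 ft: V₃ = 8.6 × (145.0/21.0)^0.1685 = 8.6 × 1.3849 = 11.9103 m/s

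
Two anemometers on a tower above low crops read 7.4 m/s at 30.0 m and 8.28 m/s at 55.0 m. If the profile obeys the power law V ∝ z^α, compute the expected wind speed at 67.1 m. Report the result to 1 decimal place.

First find α: α = ln(V₂/V₁)/ln(z₂/z₁) = ln(8.28/7.4)/ln(55.0/30.0) = 0.11236/0.60614 = 0.1854
Extrapolate from 55.0 m to 67.1 m: V₃ = 8.28 × (67.1/55.0)^0.1854 = 8.28 × 1.0375 = 8.5909 m/s

8.6 m/s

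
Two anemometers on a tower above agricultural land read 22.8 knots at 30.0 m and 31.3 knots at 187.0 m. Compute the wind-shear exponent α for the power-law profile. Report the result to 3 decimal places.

α ≈ 0.173

Power law: V₂/V₁ = (z₂/z₁)^α ⇒ α = ln(V₂/V₁) / ln(z₂/z₁)
α = ln(31.3/22.8) / ln(187.0/30.0) = ln(1.3728) / ln(6.2333)
  = 0.31686 / 1.82991 = 0.17315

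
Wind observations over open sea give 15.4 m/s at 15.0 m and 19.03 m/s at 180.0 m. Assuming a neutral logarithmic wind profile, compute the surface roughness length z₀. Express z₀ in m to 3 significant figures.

Log law: V(z) ∝ ln(z/z₀). With r = V₁/V₂ = 15.4/19.03 = 0.80925,
r · ln(z₂/z₀) = ln(z₁/z₀) ⇒ ln z₀ = (ln z₁ − r·ln z₂)/(1 − r)
ln z₀ = (2.70805 − 0.80925×5.19296) / 0.19075 = -7.8340
z₀ = exp(-7.8340) = 0.0003960 m

z₀ ≈ 0.000396 m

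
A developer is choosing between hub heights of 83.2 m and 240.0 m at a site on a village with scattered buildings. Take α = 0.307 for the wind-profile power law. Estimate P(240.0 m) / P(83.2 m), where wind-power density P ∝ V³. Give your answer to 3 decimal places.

Speed ratio: V_B/V_A = (z_B/z_A)^α = (240.0/83.2)^0.307 = (2.8846)^0.307 = 1.38435
Power-density ratio: P_B/P_A = (V_B/V_A)³ = (1.38435)³ = 2.65302

2.653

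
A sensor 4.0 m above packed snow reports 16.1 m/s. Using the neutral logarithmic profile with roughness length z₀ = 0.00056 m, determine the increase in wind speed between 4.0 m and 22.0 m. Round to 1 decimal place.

Log law: V₂ = V₁ · ln(z₂/z₀)/ln(z₁/z₀) = 16.1 × 10.5786/8.8739 = 19.1930 m/s
ΔV = 19.1930 − 16.1 = 3.0930 m/s

3.1 m/s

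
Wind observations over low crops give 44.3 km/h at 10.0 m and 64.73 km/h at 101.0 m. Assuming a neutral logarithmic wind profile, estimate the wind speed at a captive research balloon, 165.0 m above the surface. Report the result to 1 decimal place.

69.1 km/h

Log law: V ∝ ln(z/z₀). From the pair, with r = V₁/V₂ = 0.68438,
ln z₀ = (ln z₁ − r·ln z₂)/(1 − r) = (2.3026 − 0.68438×4.6151)/0.31562 = -2.7119 → z₀ = 0.06641 m
V₃ = V₁ · ln(z₃/z₀)/ln(z₁/z₀) = 44.3 × 7.8178/5.0145 = 69.0662 km/h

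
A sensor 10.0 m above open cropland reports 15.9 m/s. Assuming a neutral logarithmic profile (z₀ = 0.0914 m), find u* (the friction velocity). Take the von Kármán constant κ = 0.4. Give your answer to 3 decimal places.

u* ≈ 1.355 m/s

Log law: V(z) = (u*/κ) · ln(z/z₀) ⇒ u* = κ · V / ln(z/z₀)
u* = 0.4 × 15.9 / ln(10.0/0.0914) = 0.4 × 15.9 / 4.6951
   = 6.3600 / 4.6951 = 1.3546 m/s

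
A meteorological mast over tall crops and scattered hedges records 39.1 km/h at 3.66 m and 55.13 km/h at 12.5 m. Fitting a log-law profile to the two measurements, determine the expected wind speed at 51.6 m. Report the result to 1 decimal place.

73.6 km/h

Log law: V ∝ ln(z/z₀). From the pair, with r = V₁/V₂ = 0.70923,
ln z₀ = (ln z₁ − r·ln z₂)/(1 − r) = (1.2975 − 0.70923×2.5257)/0.29077 = -1.6985 → z₀ = 0.1830 m
V₃ = V₁ · ln(z₃/z₀)/ln(z₁/z₀) = 39.1 × 5.6420/2.9960 = 73.6335 km/h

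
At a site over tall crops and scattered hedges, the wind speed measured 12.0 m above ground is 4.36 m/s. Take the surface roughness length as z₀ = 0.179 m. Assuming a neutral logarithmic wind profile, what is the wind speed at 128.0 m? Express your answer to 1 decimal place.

Log law: V(z) ∝ ln(z/z₀), so V₂/V₁ = ln(z₂/z₀) / ln(z₁/z₀).
ln(128.0/0.179) = 6.5724, ln(12.0/0.179) = 4.2053
V₂ = 4.36 × 6.5724/4.2053 = 4.36 × 1.5629 = 6.8142 m/s

6.8 m/s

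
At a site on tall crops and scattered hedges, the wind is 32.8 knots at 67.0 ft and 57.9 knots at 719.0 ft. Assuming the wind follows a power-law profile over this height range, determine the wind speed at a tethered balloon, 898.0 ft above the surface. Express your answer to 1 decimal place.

First find α: α = ln(V₂/V₁)/ln(z₂/z₁) = ln(57.9/32.8)/ln(719.0/67.0) = 0.56829/2.37317 = 0.2395
Extrapolate from 719.0 ft to 898.0 ft: V₃ = 57.9 × (898.0/719.0)^0.2395 = 57.9 × 1.0547 = 61.0658 knots

61.1 knots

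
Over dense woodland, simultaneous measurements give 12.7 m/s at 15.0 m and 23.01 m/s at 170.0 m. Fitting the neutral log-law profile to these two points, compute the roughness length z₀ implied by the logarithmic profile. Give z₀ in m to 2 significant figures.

Log law: V(z) ∝ ln(z/z₀). With r = V₁/V₂ = 12.7/23.01 = 0.55193,
r · ln(z₂/z₀) = ln(z₁/z₀) ⇒ ln z₀ = (ln z₁ − r·ln z₂)/(1 − r)
ln z₀ = (2.70805 − 0.55193×5.13580) / 0.44807 = -0.2825
z₀ = exp(-0.2825) = 0.7539 m

z₀ ≈ 0.75 m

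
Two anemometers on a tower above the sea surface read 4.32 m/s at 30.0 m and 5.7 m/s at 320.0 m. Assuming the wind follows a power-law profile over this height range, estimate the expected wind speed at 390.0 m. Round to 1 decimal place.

5.8 m/s

First find α: α = ln(V₂/V₁)/ln(z₂/z₁) = ln(5.7/4.32)/ln(320.0/30.0) = 0.27721/2.36712 = 0.1171
Extrapolate from 320.0 m to 390.0 m: V₃ = 5.7 × (390.0/320.0)^0.1171 = 5.7 × 1.0234 = 5.8336 m/s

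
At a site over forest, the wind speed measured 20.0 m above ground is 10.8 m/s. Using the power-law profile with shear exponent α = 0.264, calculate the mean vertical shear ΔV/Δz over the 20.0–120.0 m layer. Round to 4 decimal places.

Power law: V₂ = V₁ · (z₂/z₁)^α = 10.8 × (6.0000)^0.264 = 17.3323 m/s
ΔV/Δz = (17.3323 − 10.8)/(120.0 − 20.0) = 6.5323/100.0000 = 0.06532 m/s/m

0.0653 m/s/m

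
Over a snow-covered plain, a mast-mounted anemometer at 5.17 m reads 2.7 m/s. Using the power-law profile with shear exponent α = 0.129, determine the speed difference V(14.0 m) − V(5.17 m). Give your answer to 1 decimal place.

Power law: V₂ = V₁ · (z₂/z₁)^α = 2.7 × (2.7079)^0.129 = 3.0703 m/s
ΔV = 3.0703 − 2.7 = 0.3703 m/s

0.4 m/s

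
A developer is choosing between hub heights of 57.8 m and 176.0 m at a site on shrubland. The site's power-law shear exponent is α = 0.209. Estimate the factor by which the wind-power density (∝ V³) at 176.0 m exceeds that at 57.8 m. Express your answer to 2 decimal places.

Speed ratio: V_B/V_A = (z_B/z_A)^α = (176.0/57.8)^0.209 = (3.0450)^0.209 = 1.26203
Power-density ratio: P_B/P_A = (V_B/V_A)³ = (1.26203)³ = 2.01005

2.01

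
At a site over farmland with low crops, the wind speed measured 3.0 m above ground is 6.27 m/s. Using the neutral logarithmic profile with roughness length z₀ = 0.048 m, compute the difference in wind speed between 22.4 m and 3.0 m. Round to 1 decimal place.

3.0 m/s

Log law: V₂ = V₁ · ln(z₂/z₀)/ln(z₁/z₀) = 6.27 × 6.1456/4.1352 = 9.3184 m/s
ΔV = 9.3184 − 6.27 = 3.0484 m/s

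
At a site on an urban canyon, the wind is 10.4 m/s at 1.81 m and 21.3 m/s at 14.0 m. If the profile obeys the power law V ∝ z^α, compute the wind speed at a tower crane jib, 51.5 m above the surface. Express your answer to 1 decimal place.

33.6 m/s

First find α: α = ln(V₂/V₁)/ln(z₂/z₁) = ln(21.3/10.4)/ln(14.0/1.81) = 0.71690/2.04573 = 0.3504
Extrapolate from 14.0 m to 51.5 m: V₃ = 21.3 × (51.5/14.0)^0.3504 = 21.3 × 1.5785 = 33.6213 m/s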